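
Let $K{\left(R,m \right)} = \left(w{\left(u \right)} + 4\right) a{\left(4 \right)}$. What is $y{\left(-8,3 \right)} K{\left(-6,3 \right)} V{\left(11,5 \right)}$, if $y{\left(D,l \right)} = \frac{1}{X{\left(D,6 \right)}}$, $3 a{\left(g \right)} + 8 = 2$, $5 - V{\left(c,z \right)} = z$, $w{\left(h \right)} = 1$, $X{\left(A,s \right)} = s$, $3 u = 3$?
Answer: $0$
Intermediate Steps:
$u = 1$ ($u = \frac{1}{3} \cdot 3 = 1$)
$V{\left(c,z \right)} = 5 - z$
$a{\left(g \right)} = -2$ ($a{\left(g \right)} = - \frac{8}{3} + \frac{1}{3} \cdot 2 = - \frac{8}{3} + \frac{2}{3} = -2$)
$y{\left(D,l \right)} = \frac{1}{6}$
$K{\left(R,m \right)} = -10$ ($K{\left(R,m \right)} = \left(1 + 4\right) \left(-2\right) = 5 \left(-2\right) = -10$)
$y{\left(-8,3 \right)} K{\left(-6,3 \right)} V{\left(11,5 \right)} = \frac{1}{6} \left(-10\right) \left(5 - 5\right) = - \frac{5 \left(5 - 5\right)}{3} = \left(- \frac{5}{3}\right) 0 = 0$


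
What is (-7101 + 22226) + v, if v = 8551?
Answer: 23676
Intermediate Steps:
(-7101 + 22226) + v = (-7101 + 22226) + 8551 = 15125 + 8551 = 23676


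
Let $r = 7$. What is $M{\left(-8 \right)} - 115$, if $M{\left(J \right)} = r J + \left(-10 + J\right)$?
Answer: $-189$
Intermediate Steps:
$M{\left(J \right)} = -10 + 8 J$ ($M{\left(J \right)} = 7 J + \left(-10 + J\right) = -10 + 8 J$)
$M{\left(-8 \right)} - 115 = \left(-10 + 8 \left(-8\right)\right) - 115 = \left(-10 - 64\right) - 115 = -74 - 115 = -189$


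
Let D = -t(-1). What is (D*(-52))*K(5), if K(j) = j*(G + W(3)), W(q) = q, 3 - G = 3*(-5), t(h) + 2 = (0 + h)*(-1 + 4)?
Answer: -27300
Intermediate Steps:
t(h) = -2 + 3*h (t(h) = -2 + (0 + h)*(-1 + 4) = -2 + h*3 = -2 + 3*h)
G = 18 (G = 3 - 3*(-5) = 3 - 1*(-15) = 3 + 15 = 18)
K(j) = 21*j (K(j) = j*(18 + 3) = j*21 = 21*j)
D = 5 (D = -(-2 + 3*(-1)) = -(-2 - 3) = -1*(-5) = 5)
(D*(-52))*K(5) = (5*(-52))*(21*5) = -260*105 = -27300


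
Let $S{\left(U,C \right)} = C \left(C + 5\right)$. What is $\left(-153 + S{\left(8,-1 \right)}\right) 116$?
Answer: $-18212$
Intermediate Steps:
$S{\left(U,C \right)} = C \left(5 + C\right)$
$\left(-153 + S{\left(8,-1 \right)}\right) 116 = \left(-153 - \left(5 - 1\right)\right) 116 = \left(-153 - 4\right) 116 = \left(-157\right) 116 = -18212$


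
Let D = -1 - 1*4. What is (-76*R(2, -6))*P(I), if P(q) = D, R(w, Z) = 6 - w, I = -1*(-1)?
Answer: 1520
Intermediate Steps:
I = 1
D = -5 (D = -1 - 4 = -5)
P(q) = -5
(-76*R(2, -6))*P(I) = -76*(6 - 1*2)*(-5) = -76*(6 - 2)*(-5) = -76*4*(-5) = -304*(-5) = 1520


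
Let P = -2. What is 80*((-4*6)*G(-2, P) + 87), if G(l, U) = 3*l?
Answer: 18480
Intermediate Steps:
80*((-4*6)*G(-2, P) + 87) = 80*((-4*6)*(3*(-2)) + 87) = 80*(-24*(-6) + 87) = 80*(144 + 87) = 80*231 = 18480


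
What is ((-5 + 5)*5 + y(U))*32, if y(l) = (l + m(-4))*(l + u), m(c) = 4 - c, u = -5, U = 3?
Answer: -704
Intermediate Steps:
y(l) = (-5 + l)*(8 + l) (y(l) = (l + (4 - 1*(-4)))*(l - 5) = (l + (4 + 4))*(-5 + l) = (l + 8)*(-5 + l) = (8 + l)*(-5 + l) = (-5 + l)*(8 + l))
((-5 + 5)*5 + y(U))*32 = ((-5 + 5)*5 + (-40 + 3² + 3*3))*32 = (0*5 + (-40 + 9 + 9))*32 = (0 - 22)*32 = -22*32 = -704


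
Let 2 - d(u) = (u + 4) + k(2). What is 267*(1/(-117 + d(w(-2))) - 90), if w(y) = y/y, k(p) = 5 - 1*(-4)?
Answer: -1033379/43 ≈ -24032.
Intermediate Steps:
k(p) = 9 (k(p) = 5 + 4 = 9)
w(y) = 1
d(u) = -11 - u (d(u) = 2 - ((u + 4) + 9) = 2 - ((4 + u) + 9) = 2 - (13 + u) = 2 + (-13 - u) = -11 - u)
267*(1/(-117 + d(w(-2))) - 90) = 267*(1/(-117 + (-11 - 1*1)) - 90) = 267*(1/(-117 + (-11 - 1)) - 90) = 267*(1/(-117 - 12) - 90) = 267*(1/(-129) - 90) = 267*(-1/129 - 90) = 267*(-11611/129) = -1033379/43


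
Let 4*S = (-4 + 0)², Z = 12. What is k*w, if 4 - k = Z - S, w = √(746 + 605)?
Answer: -4*√1351 ≈ -147.02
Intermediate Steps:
S = 4 (S = (-4 + 0)²/4 = (¼)*(-4)² = (¼)*16 = 4)
w = √1351 ≈ 36.756
k = -4 (k = 4 - (12 - 1*4) = 4 - (12 - 4) = 4 - 1*8 = 4 - 8 = -4)
k*w = -4*√1351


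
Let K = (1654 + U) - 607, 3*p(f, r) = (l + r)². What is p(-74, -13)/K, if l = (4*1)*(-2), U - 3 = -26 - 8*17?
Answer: 49/296 ≈ 0.16554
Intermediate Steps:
U = -159 (U = 3 + (-26 - 8*17) = 3 + (-26 - 136) = 3 - 162 = -159)
l = -8 (l = 4*(-2) = -8)
p(f, r) = (-8 + r)²/3
K = 888 (K = (1654 - 159) - 607 = 1495 - 607 = 888)
p(-74, -13)/K = ((-8 - 13)²/3)/888 = ((⅓)*(-21)²)*(1/888) = ((⅓)*441)*(1/888) = 147*(1/888) = 49/296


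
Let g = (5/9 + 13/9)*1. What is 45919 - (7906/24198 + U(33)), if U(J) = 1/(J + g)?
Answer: 19444938881/423465 ≈ 45919.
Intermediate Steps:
g = 2 (g = (5*(1/9) + 13*(1/9))*1 = (5/9 + 13/9)*1 = 2*1 = 2)
U(J) = 1/(2 + J) (U(J) = 1/(J + 2) = 1/(2 + J))
45919 - (7906/24198 + U(33)) = 45919 - (7906/24198 + 1/(2 + 33)) = 45919 - (7906*(1/24198) + 1/35) = 45919 - (3953/12099 + 1/35) = 45919 - 1*150454/423465 = 45919 - 150454/423465 = 19444938881/423465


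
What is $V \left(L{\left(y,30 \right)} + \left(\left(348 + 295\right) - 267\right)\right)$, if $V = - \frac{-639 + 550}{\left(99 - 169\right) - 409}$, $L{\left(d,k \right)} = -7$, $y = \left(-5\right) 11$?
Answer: $- \frac{32841}{479} \approx -68.562$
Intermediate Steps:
$y = -55$
$V = - \frac{89}{479}$ ($V = - \frac{-89}{\left(99 - 169\right) - 409} = - \frac{-89}{-70 - 409} = - \frac{-89}{-479} = - \frac{\left(-89\right) \left(-1\right)}{479} = \left(-1\right) \frac{89}{479} = - \frac{89}{479} \approx -0.1858$)
$V \left(L{\left(y,30 \right)} + \left(\left(348 + 295\right) - 267\right)\right) = - \frac{89 \left(-7 + \left(\left(348 + 295\right) - 267\right)\right)}{479} = - \frac{89 \left(-7 + \left(643 - 267\right)\right)}{479} = - \frac{89 \left(-7 + 376\right)}{479} = \left(- \frac{89}{479}\right) 369 = - \frac{32841}{479}$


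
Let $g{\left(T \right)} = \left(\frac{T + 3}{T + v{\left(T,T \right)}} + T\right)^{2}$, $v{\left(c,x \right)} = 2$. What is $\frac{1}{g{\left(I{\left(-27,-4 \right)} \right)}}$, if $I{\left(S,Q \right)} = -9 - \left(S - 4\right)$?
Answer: $\frac{576}{305809} \approx 0.0018835$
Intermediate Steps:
$I{\left(S,Q \right)} = -5 - S$ ($I{\left(S,Q \right)} = -9 - \left(-4 + S\right) = -5 - S$)
$g{\left(T \right)} = \left(T + \frac{3 + T}{2 + T}\right)^{2}$ ($g{\left(T \right)} = \left(\frac{T + 3}{T + 2} + T\right)^{2} = \left(\frac{3 + T}{2 + T} + T\right)^{2} = \left(T + \frac{3 + T}{2 + T}\right)^{2}$)
$\frac{1}{g{\left(I{\left(-27,-4 \right)} \right)}} = \frac{1}{\frac{1}{\left(2 - -22\right)^{2}} \left(3 + \left(-5 - -27\right)^{2} + 3 \left(-5 - -27\right)\right)^{2}} = \frac{1}{\frac{1}{\left(2 + \left(-5 + 27\right)\right)^{2}} \left(3 + \left(-5 + 27\right)^{2} + 3 \left(-5 + 27\right)\right)^{2}} = \frac{1}{\frac{1}{\left(2 + 22\right)^{2}} \left(3 + 22^{2} + 3 \cdot 22\right)^{2}} = \frac{1}{\frac{1}{576} \left(3 + 484 + 66\right)^{2}} = \frac{1}{\frac{1}{576} \cdot 553^{2}} = \frac{1}{\frac{1}{576} \cdot 305809} = \frac{1}{\frac{305809}{576}} = \frac{576}{305809}$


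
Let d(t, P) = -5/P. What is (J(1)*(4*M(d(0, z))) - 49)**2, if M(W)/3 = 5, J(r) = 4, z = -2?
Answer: 36481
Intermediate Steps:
M(W) = 15 (M(W) = 3*5 = 15)
(J(1)*(4*M(d(0, z))) - 49)**2 = (4*(4*15) - 49)**2 = (4*60 - 49)**2 = (240 - 49)**2 = 191**2 = 36481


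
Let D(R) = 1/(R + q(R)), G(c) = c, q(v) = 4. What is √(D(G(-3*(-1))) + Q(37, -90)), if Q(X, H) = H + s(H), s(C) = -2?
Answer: I*√4501/7 ≈ 9.5842*I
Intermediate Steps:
Q(X, H) = -2 + H (Q(X, H) = H - 2 = -2 + H)
D(R) = 1/(4 + R) (D(R) = 1/(R + 4) = 1/(4 + R))
√(D(G(-3*(-1))) + Q(37, -90)) = √(1/(4 - 3*(-1)) + (-2 - 90)) = √(1/(4 + 3) - 92) = √(1/7 - 92) = √(⅐ - 92) = √(-643/7) = I*√4501/7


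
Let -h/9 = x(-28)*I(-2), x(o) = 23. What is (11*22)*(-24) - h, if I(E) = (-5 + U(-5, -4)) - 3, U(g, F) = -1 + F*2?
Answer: -9327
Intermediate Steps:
U(g, F) = -1 + 2*F
I(E) = -17 (I(E) = (-5 + (-1 + 2*(-4))) - 3 = (-5 + (-1 - 8)) - 3 = (-5 - 9) - 3 = -14 - 3 = -17)
h = 3519 (h = -207*(-17) = -9*(-391) = 3519)
(11*22)*(-24) - h = (11*22)*(-24) - 1*3519 = 242*(-24) - 3519 = -5808 - 3519 = -9327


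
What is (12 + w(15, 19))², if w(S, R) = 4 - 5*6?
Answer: 196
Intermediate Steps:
w(S, R) = -26 (w(S, R) = 4 - 30 = -26)
(12 + w(15, 19))² = (12 - 26)² = (-14)² = 196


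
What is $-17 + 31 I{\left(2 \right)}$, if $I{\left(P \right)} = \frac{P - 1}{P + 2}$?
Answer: $- \frac{37}{4} \approx -9.25$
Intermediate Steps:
$I{\left(P \right)} = \frac{-1 + P}{2 + P}$
$-17 + 31 I{\left(2 \right)} = -17 + 31 \frac{-1 + 2}{2 + 2} = -17 + 31 \cdot \frac{1}{4} \cdot 1 = -17 + 31 \cdot \frac{1}{4} = -17 + \frac{31}{4} = - \frac{37}{4}$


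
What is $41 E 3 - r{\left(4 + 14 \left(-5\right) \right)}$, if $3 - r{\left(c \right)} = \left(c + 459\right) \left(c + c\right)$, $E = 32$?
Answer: $-47943$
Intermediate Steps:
$r{\left(c \right)} = 3 - 2 c \left(459 + c\right)$ ($r{\left(c \right)} = 3 - \left(c + 459\right) \left(c + c\right) = 3 - \left(459 + c\right) 2 c = 3 - 2 c \left(459 + c\right)$)
$41 E 3 - r{\left(4 + 14 \left(-5\right) \right)} = 41 \cdot 32 \cdot 3 - \left(3 - 918 \left(4 + 14 \left(-5\right)\right) - 2 \left(4 + 14 \left(-5\right)\right)^{2}\right) = 1312 \cdot 3 - \left(3 - 918 \left(4 - 70\right) - 2 \left(4 - 70\right)^{2}\right) = 3936 - \left(3 - -60588 - 2 \left(-66\right)^{2}\right) = 3936 - \left(3 + 60588 - 8712\right) = 3936 - 51879 = -47943$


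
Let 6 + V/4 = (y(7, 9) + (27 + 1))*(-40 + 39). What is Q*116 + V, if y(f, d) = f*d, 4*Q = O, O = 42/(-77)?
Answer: -4442/11 ≈ -403.82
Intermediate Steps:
O = -6/11 (O = 42*(-1/77) = -6/11 ≈ -0.54545)
Q = -3/22 (Q = (¼)*(-6/11) = -3/22 ≈ -0.13636)
y(f, d) = d*f
V = -388 (V = -24 + 4*((9*7 + (27 + 1))*(-40 + 39)) = -24 + 4*((63 + 28)*(-1)) = -24 + 4*(91*(-1)) = -24 + 4*(-91) = -24 - 364 = -388)
Q*116 + V = -3/22*116 - 388 = -174/11 - 388 = -4442/11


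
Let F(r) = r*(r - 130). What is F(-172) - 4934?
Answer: 47010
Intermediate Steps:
F(r) = r*(-130 + r)
F(-172) - 4934 = -172*(-130 - 172) - 4934 = -172*(-302) - 4934 = 51944 - 4934 = 47010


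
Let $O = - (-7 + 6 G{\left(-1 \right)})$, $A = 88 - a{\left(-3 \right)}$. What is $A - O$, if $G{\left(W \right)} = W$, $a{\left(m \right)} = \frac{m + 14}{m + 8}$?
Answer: $\frac{364}{5} \approx 72.8$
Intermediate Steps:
$a{\left(m \right)} = \frac{14 + m}{8 + m}$
$A = \frac{429}{5}$ ($A = 88 - \frac{14 - 3}{8 - 3} = 88 - \frac{1}{5} \cdot 11 = 88 - \frac{11}{5} = \frac{429}{5} \approx 85.8$)
$O = 13$ ($O = - (-7 + 6 \left(-1\right)) = - (-7 - 6) = \left(-1\right) \left(-13\right) = 13$)
$A - O = \frac{429}{5} - 13 = \frac{364}{5}$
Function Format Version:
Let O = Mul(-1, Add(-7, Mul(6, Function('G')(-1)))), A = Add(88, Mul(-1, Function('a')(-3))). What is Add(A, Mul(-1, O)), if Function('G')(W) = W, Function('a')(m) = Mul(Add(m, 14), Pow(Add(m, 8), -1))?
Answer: Rational(364, 5) ≈ 72.800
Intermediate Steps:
Function('a')(m) = Mul(Pow(Add(8, m), -1), Add(14, m)) (Function('a')(m) = Mul(Add(14, m), Pow(Add(8, m), -1)) = Mul(Pow(Add(8, m), -1), Add(14, m)))
A = Rational(429, 5) (A = Add(88, Mul(-1, Mul(Pow(Add(8, -3), -1), Add(14, -3)))) = Add(88, Mul(-1, Mul(Pow(5, -1), 11))) = Add(88, Mul(-1, Mul(Rational(1, 5), 11))) = Add(88, Mul(-1, Rational(11, 5))) = Add(88, Rational(-11, 5)) = Rational(429, 5) ≈ 85.800)
O = 13 (O = Mul(-1, Add(-7, Mul(6, -1))) = Mul(-1, Add(-7, -6)) = Mul(-1, -13) = 13)
Add(A, Mul(-1, O)) = Add(Rational(429, 5), Mul(-1, 13)) = Add(Rational(429, 5), -13) = Rational(364, 5)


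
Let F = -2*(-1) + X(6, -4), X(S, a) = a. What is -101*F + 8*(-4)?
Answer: 170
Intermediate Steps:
F = -2 (F = -2*(-1) - 4 = 2 - 4 = -2)
-101*F + 8*(-4) = -101*(-2) + 8*(-4) = 202 - 32 = 170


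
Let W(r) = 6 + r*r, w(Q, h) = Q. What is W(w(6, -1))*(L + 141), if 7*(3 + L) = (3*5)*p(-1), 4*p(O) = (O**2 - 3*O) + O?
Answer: 11727/2 ≈ 5863.5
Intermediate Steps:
p(O) = -O/2 + O**2/4 (p(O) = ((O**2 - 3*O) + O)/4 = (O**2 - 2*O)/4 = -O/2 + O**2/4)
W(r) = 6 + r**2
L = -39/28 (L = -3 + ((3*5)*((1/4)*(-1)*(-2 - 1)))/7 = -3 + (15*((1/4)*(-1)*(-3)))/7 = -3 + (15*(3/4))/7 = -3 + (1/7)*(45/4) = -3 + 45/28 = -39/28 ≈ -1.3929)
W(w(6, -1))*(L + 141) = (6 + 6**2)*(-39/28 + 141) = (6 + 36)*(3909/28) = 42*(3909/28) = 11727/2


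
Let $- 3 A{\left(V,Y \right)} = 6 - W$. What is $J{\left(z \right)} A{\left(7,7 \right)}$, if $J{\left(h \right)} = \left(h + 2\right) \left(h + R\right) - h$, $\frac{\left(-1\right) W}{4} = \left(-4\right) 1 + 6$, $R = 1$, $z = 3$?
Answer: $- \frac{238}{3} \approx -79.333$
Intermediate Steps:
$W = -8$ ($W = - 4 \left(\left(-4\right) 1 + 6\right) = - 4 \left(-4 + 6\right) = \left(-4\right) 2 = -8$)
$A{\left(V,Y \right)} = - \frac{14}{3}$ ($A{\left(V,Y \right)} = - \frac{6 - -8}{3} = - \frac{6 + 8}{3} = \left(- \frac{1}{3}\right) 14 = - \frac{14}{3}$)
$J{\left(h \right)} = - h + \left(1 + h\right) \left(2 + h\right)$ ($J{\left(h \right)} = \left(h + 2\right) \left(h + 1\right) - h = \left(2 + h\right) \left(1 + h\right) - h = \left(1 + h\right) \left(2 + h\right) - h = - h + \left(1 + h\right) \left(2 + h\right)$)
$J{\left(z \right)} A{\left(7,7 \right)} = \left(2 + 3^{2} + 2 \cdot 3\right) \left(- \frac{14}{3}\right) = \left(2 + 9 + 6\right) \left(- \frac{14}{3}\right) = 17 \left(- \frac{14}{3}\right) = - \frac{238}{3}$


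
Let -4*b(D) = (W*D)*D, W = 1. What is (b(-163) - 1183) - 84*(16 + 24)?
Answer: -44741/4 ≈ -11185.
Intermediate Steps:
b(D) = -D²/4 (b(D) = -1*D*D/4 = -D*D/4 = -D²/4)
(b(-163) - 1183) - 84*(16 + 24) = (-¼*(-163)² - 1183) - 84*(16 + 24) = (-¼*26569 - 1183) - 84*40 = (-26569/4 - 1183) - 3360 = -31301/4 - 3360 = -44741/4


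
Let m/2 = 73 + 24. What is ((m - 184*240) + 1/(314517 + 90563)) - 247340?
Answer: -118002234479/405080 ≈ -2.9131e+5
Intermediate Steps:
m = 194 (m = 2*(73 + 24) = 2*97 = 194)
((m - 184*240) + 1/(314517 + 90563)) - 247340 = ((194 - 184*240) + 1/(314517 + 90563)) - 247340 = ((194 - 44160) + 1/405080) - 247340 = (-43966 + 1/405080) - 247340 = -17809747279/405080 - 247340 = -118002234479/405080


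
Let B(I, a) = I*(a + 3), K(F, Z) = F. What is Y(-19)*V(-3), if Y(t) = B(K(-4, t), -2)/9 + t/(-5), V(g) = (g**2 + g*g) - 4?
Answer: 2114/45 ≈ 46.978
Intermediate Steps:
V(g) = -4 + 2*g**2 (V(g) = (g**2 + g**2) - 4 = 2*g**2 - 4 = -4 + 2*g**2)
B(I, a) = I*(3 + a)
Y(t) = -4/9 - t/5 (Y(t) = -4*(3 - 2)/9 + t/(-5) = -4*1*(1/9) + t*(-1/5) = -4*1/9 - t/5 = -4/9 - t/5)
Y(-19)*V(-3) = (-4/9 - 1/5*(-19))*(-4 + 2*(-3)**2) = (-4/9 + 19/5)*(-4 + 2*9) = 151*(-4 + 18)/45 = (151/45)*14 = 2114/45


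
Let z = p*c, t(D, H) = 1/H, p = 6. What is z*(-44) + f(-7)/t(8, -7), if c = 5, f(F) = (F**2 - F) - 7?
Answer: -1663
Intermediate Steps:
f(F) = -7 + F**2 - F
z = 30 (z = 6*5 = 30)
z*(-44) + f(-7)/t(8, -7) = 30*(-44) + (-7 + (-7)**2 - 1*(-7))/(1/(-7)) = -1320 + (-7 + 49 + 7)/(-1/7) = -1320 + 49*(-7) = -1320 - 343 = -1663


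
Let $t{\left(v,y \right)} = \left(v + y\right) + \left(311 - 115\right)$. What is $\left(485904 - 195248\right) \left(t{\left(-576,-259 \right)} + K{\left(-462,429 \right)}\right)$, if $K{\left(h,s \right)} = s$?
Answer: $-61037760$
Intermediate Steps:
$t{\left(v,y \right)} = 196 + v + y$ ($t{\left(v,y \right)} = \left(v + y\right) + 196 = 196 + v + y$)
$\left(485904 - 195248\right) \left(t{\left(-576,-259 \right)} + K{\left(-462,429 \right)}\right) = \left(485904 - 195248\right) \left(\left(196 - 576 - 259\right) + 429\right) = 290656 \left(-639 + 429\right) = 290656 \left(-210\right) = -61037760$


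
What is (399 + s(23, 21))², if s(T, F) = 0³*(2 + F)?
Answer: 159201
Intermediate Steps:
s(T, F) = 0 (s(T, F) = 0*(2 + F) = 0)
(399 + s(23, 21))² = (399 + 0)² = 399² = 159201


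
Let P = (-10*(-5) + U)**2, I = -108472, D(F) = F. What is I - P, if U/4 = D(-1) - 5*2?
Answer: -108508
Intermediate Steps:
U = -44 (U = 4*(-1 - 5*2) = 4*(-1 - 10) = 4*(-11) = -44)
P = 36 (P = (-10*(-5) - 44)**2 = (50 - 44)**2 = 6**2 = 36)
I - P = -108472 - 1*36 = -108472 - 36 = -108508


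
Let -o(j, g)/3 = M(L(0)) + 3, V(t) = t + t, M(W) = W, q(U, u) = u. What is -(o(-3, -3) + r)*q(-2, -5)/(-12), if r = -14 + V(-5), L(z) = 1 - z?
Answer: 15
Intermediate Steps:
V(t) = 2*t
o(j, g) = -12 (o(j, g) = -3*((1 - 1*0) + 3) = -3*((1 + 0) + 3) = -3*(1 + 3) = -3*4 = -12)
r = -24 (r = -14 + 2*(-5) = -14 - 10 = -24)
-(o(-3, -3) + r)*q(-2, -5)/(-12) = -(-12 - 24)*(-5/(-12)) = -(-36)*(-5*(-1/12)) = -(-36)*5/12 = -1*(-15) = 15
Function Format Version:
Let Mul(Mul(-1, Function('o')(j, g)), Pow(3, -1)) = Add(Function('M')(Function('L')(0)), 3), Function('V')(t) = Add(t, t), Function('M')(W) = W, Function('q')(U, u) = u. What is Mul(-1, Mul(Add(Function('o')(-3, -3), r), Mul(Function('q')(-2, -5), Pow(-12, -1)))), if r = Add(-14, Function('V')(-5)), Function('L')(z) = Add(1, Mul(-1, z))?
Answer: 15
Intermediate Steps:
Function('V')(t) = Mul(2, t)
Function('o')(j, g) = -12 (Function('o')(j, g) = Mul(-3, Add(Add(1, Mul(-1, 0)), 3)) = Mul(-3, Add(Add(1, 0), 3)) = Mul(-3, Add(1, 3)) = Mul(-3, 4) = -12)
r = -24 (r = Add(-14, Mul(2, -5)) = Add(-14, -10) = -24)
Mul(-1, Mul(Add(Function('o')(-3, -3), r), Mul(Function('q')(-2, -5), Pow(-12, -1)))) = Mul(-1, Mul(Add(-12, -24), Mul(-5, Pow(-12, -1)))) = Mul(-1, Mul(-36, Mul(-5, Rational(-1, 12)))) = Mul(-1, Mul(-36, Rational(5, 12))) = Mul(-1, -15) = 15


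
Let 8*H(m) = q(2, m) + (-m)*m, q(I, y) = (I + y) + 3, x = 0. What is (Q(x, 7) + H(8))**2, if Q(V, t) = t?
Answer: 25/64 ≈ 0.39063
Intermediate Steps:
q(I, y) = 3 + I + y
H(m) = 5/8 - m**2/8 + m/8 (H(m) = ((3 + 2 + m) + (-m)*m)/8 = ((5 + m) - m**2)/8 = (5 + m - m**2)/8 = 5/8 - m**2/8 + m/8)
(Q(x, 7) + H(8))**2 = (7 + (5/8 - 1/8*8**2 + (1/8)*8))**2 = (7 + (5/8 - 1/8*64 + 1))**2 = (7 + (5/8 - 8 + 1))**2 = (7 - 51/8)**2 = (5/8)**2 = 25/64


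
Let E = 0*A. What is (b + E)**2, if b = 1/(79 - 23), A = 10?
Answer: 1/3136 ≈ 0.00031888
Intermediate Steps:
E = 0 (E = 0*10 = 0)
b = 1/56 ≈ 0.017857
(b + E)**2 = (1/56 + 0)**2 = (1/56)**2 = 1/3136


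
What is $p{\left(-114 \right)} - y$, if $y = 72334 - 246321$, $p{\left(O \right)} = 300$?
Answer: $174287$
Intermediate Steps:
$y = -173987$ ($y = 72334 - 246321 = -173987$)
$p{\left(-114 \right)} - y = 300 - -173987 = 300 + 173987 = 174287$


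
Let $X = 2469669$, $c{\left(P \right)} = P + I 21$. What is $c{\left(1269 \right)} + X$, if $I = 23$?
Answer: $2471421$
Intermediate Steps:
$c{\left(P \right)} = 483 + P$ ($c{\left(P \right)} = P + 23 \cdot 21 = P + 483 = 483 + P$)
$c{\left(1269 \right)} + X = \left(483 + 1269\right) + 2469669 = 1752 + 2469669 = 2471421$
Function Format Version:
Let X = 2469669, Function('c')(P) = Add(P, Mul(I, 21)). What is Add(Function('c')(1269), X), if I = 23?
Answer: 2471421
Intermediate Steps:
Function('c')(P) = Add(483, P) (Function('c')(P) = Add(P, Mul(23, 21)) = Add(P, 483) = Add(483, P))
Add(Function('c')(1269), X) = Add(Add(483, 1269), 2469669) = Add(1752, 2469669) = 2471421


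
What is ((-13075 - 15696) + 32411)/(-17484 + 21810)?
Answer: 260/309 ≈ 0.84142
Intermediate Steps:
((-13075 - 15696) + 32411)/(-17484 + 21810) = (-28771 + 32411)/4326 = 3640*(1/4326) = 260/309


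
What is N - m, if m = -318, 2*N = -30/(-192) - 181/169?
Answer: 3434541/10816 ≈ 317.54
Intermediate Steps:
N = -4947/10816 (N = (-30/(-192) - 181/169)/2 = (-30*(-1/192) - 181*1/169)/2 = (5/32 - 181/169)/2 = (½)*(-4947/5408) = -4947/10816 ≈ -0.45738)
N - m = -4947/10816 - 1*(-318) = -4947/10816 + 318 = 3434541/10816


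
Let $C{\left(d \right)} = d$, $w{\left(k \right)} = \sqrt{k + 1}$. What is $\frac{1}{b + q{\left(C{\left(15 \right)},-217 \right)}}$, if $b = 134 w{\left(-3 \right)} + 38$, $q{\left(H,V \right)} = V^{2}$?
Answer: $\frac{47127}{2220990041} - \frac{134 i \sqrt{2}}{2220990041} \approx 2.1219 \cdot 10^{-5} - 8.5324 \cdot 10^{-8} i$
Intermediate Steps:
$w{\left(k \right)} = \sqrt{1 + k}$
$b = 38 + 134 i \sqrt{2}$ ($b = 134 \sqrt{1 - 3} + 38 = 134 \sqrt{-2} + 38 = 134 i \sqrt{2} + 38 = 38 + 134 i \sqrt{2} \approx 38.0 + 189.5 i$)
$\frac{1}{b + q{\left(C{\left(15 \right)},-217 \right)}} = \frac{1}{\left(38 + 134 i \sqrt{2}\right) + \left(-217\right)^{2}} = \frac{1}{\left(38 + 134 i \sqrt{2}\right) + 47089} = \frac{1}{47127 + 134 i \sqrt{2}}$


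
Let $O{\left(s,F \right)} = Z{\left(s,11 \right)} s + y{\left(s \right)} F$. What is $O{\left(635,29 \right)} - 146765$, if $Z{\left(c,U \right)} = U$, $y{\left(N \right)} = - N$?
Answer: $-158195$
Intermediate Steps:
$O{\left(s,F \right)} = 11 s - F s$ ($O{\left(s,F \right)} = 11 s + - s F = 11 s - F s$)
$O{\left(635,29 \right)} - 146765 = 635 \left(11 - 29\right) - 146765 = 635 \left(-18\right) - 146765 = -11430 - 146765 = -158195$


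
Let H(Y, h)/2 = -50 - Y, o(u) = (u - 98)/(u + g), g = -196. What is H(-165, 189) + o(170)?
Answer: 2954/13 ≈ 227.23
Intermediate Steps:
o(u) = (-98 + u)/(-196 + u) (o(u) = (u - 98)/(u - 196) = (-98 + u)/(-196 + u))
H(Y, h) = -100 - 2*Y (H(Y, h) = 2*(-50 - Y) = -100 - 2*Y)
H(-165, 189) + o(170) = (-100 - 2*(-165)) + (-98 + 170)/(-196 + 170) = (-100 + 330) + 72/(-26) = 230 - 1/26*72 = 230 - 36/13 = 2954/13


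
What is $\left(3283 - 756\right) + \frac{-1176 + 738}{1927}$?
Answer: $\frac{4869091}{1927} \approx 2526.8$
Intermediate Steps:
$\left(3283 - 756\right) + \frac{-1176 + 738}{1927} = 2527 - \frac{438}{1927} = \frac{4869091}{1927}$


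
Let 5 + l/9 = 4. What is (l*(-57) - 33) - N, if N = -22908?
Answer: 23388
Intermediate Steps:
l = -9 (l = -45 + 9*4 = -45 + 36 = -9)
(l*(-57) - 33) - N = (-9*(-57) - 33) - 1*(-22908) = (513 - 33) + 22908 = 480 + 22908 = 23388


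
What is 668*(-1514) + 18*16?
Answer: -1011064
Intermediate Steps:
668*(-1514) + 18*16 = -1011352 + 288 = -1011064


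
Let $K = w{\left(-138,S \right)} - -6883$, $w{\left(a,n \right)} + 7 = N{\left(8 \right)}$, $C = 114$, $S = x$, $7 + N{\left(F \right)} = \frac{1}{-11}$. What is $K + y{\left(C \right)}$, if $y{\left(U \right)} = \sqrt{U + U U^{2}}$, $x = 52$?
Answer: $\frac{75558}{11} + \sqrt{1481658} \approx 8086.1$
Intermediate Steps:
$N{\left(F \right)} = - \frac{78}{11}$ ($N{\left(F \right)} = -7 + \frac{1}{-11} = -7 - \frac{1}{11} = - \frac{78}{11}$)
$S = 52$
$w{\left(a,n \right)} = - \frac{155}{11}$ ($w{\left(a,n \right)} = -7 - \frac{78}{11} = - \frac{155}{11}$)
$y{\left(U \right)} = \sqrt{U + U^{3}}$
$K = \frac{75558}{11}$ ($K = - \frac{155}{11} - -6883 = - \frac{155}{11} + 6883 = \frac{75558}{11} \approx 6868.9$)
$K + y{\left(C \right)} = \frac{75558}{11} + \sqrt{114 + 114^{3}} = \frac{75558}{11} + \sqrt{114 + 1481544} = \frac{75558}{11} + \sqrt{1481658}$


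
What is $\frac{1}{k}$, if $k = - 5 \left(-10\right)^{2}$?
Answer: $- \frac{1}{500} \approx -0.002$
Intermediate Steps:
$k = -500$ ($k = \left(-5\right) 100 = -500$)
$\frac{1}{k} = \frac{1}{-500} = - \frac{1}{500}$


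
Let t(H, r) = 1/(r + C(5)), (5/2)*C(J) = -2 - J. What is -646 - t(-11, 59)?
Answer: -181531/281 ≈ -646.02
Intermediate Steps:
C(J) = -⅘ - 2*J/5 (C(J) = 2*(-2 - J)/5 = -⅘ - 2*J/5)
t(H, r) = 1/(-14/5 + r) (t(H, r) = 1/(r + (-⅘ - ⅖*5)) = 1/(r + (-⅘ - 2)) = 1/(r - 14/5) = 1/(-14/5 + r))
-646 - t(-11, 59) = -646 - 5/(-14 + 5*59) = -646 - 5/(-14 + 295) = -646 - 5/281 = -181531/281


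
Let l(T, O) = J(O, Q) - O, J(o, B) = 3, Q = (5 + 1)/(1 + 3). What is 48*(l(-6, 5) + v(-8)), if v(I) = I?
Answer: -480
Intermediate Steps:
Q = 3/2 (Q = 6/4 = 6*(¼) = 3/2 ≈ 1.5000)
l(T, O) = 3 - O
48*(l(-6, 5) + v(-8)) = 48*((3 - 1*5) - 8) = 48*((3 - 5) - 8) = 48*(-2 - 8) = 48*(-10) = -480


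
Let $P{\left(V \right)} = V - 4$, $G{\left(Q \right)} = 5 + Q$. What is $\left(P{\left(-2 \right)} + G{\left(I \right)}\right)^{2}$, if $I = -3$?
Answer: $16$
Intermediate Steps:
$P{\left(V \right)} = -4 + V$
$\left(P{\left(-2 \right)} + G{\left(I \right)}\right)^{2} = \left(\left(-4 - 2\right) + \left(5 - 3\right)\right)^{2} = \left(-6 + 2\right)^{2} = \left(-4\right)^{2} = 16$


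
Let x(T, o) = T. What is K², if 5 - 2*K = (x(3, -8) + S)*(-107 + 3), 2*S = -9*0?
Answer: 100489/4 ≈ 25122.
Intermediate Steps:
S = 0 (S = (-9*0)/2 = (½)*0 = 0)
K = 317/2 (K = 5/2 - (3 + 0)*(-107 + 3)/2 = 5/2 - 3*(-104)/2 = 5/2 - ½*(-312) = 5/2 + 156 = 317/2 ≈ 158.50)
K² = (317/2)² = 100489/4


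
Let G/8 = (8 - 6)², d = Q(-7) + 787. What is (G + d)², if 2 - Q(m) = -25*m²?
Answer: 4186116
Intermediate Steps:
Q(m) = 2 + 25*m² (Q(m) = 2 - (-25)*m² = 2 + 25*m²)
d = 2014 (d = (2 + 25*(-7)²) + 787 = (2 + 25*49) + 787 = (2 + 1225) + 787 = 1227 + 787 = 2014)
G = 32 (G = 8*(8 - 6)² = 8*2² = 8*4 = 32)
(G + d)² = (32 + 2014)² = 2046² = 4186116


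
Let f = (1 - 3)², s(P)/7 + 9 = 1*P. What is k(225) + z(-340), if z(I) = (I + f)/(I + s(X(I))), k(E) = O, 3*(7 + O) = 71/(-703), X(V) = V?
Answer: -40574398/5869347 ≈ -6.9129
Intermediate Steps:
O = -14834/2109 (O = -7 + (71/(-703))/3 = -7 + (71*(-1/703))/3 = -7 + (⅓)*(-71/703) = -7 - 71/2109 = -14834/2109 ≈ -7.0337)
k(E) = -14834/2109
s(P) = -63 + 7*P (s(P) = -63 + 7*(1*P) = -63 + 7*P)
f = 4 (f = (-2)² = 4)
z(I) = (4 + I)/(-63 + 8*I) (z(I) = (I + 4)/(I + (-63 + 7*I)) = (4 + I)/(-63 + 8*I))
k(225) + z(-340) = -14834/2109 + (4 - 340)/(-63 + 8*(-340)) = -14834/2109 - 336/(-63 - 2720) = -14834/2109 - 336/(-2783) = -14834/2109 - 1/2783*(-336) = -14834/2109 + 336/2783 = -40574398/5869347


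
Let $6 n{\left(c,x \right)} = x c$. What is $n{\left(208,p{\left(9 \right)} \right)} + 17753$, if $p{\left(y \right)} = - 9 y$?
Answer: $14945$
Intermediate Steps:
$n{\left(c,x \right)} = \frac{c x}{6}$ ($n{\left(c,x \right)} = \frac{x c}{6} = \frac{c x}{6}$)
$n{\left(208,p{\left(9 \right)} \right)} + 17753 = \frac{1}{6} \cdot 208 \left(\left(-9\right) 9\right) + 17753 = \frac{1}{6} \cdot 208 \left(-81\right) + 17753 = -2808 + 17753 = 14945$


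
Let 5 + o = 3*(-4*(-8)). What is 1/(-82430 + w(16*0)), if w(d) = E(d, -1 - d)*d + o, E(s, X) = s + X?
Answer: -1/82339 ≈ -1.2145e-5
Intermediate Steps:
E(s, X) = X + s
o = 91 (o = -5 + 3*(-4*(-8)) = -5 + 3*32 = -5 + 96 = 91)
w(d) = 91 - d (w(d) = ((-1 - d) + d)*d + 91 = -d + 91 = 91 - d)
1/(-82430 + w(16*0)) = 1/(-82430 + (91 - 16*0)) = 1/(-82430 + (91 - 1*0)) = 1/(-82430 + (91 + 0)) = 1/(-82430 + 91) = 1/(-82339) = -1/82339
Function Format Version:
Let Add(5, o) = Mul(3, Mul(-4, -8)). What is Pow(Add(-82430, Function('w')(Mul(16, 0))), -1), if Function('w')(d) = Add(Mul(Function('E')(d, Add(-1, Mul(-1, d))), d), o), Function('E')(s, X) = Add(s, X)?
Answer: Rational(-1, 82339) ≈ -1.2145e-5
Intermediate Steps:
Function('E')(s, X) = Add(X, s)
o = 91 (o = Add(-5, Mul(3, Mul(-4, -8))) = Add(-5, Mul(3, 32)) = Add(-5, 96) = 91)
Function('w')(d) = Add(91, Mul(-1, d)) (Function('w')(d) = Add(Mul(Add(Add(-1, Mul(-1, d)), d), d), 91) = Add(Mul(-1, d), 91) = Add(91, Mul(-1, d)))
Pow(Add(-82430, Function('w')(Mul(16, 0))), -1) = Pow(Add(-82430, Add(91, Mul(-1, Mul(16, 0)))), -1) = Pow(Add(-82430, Add(91, Mul(-1, 0))), -1) = Pow(Add(-82430, Add(91, 0)), -1) = Pow(Add(-82430, 91), -1) = Pow(-82339, -1) = Rational(-1, 82339)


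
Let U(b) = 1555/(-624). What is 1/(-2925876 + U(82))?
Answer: -624/1825748179 ≈ -3.4178e-7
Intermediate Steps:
U(b) = -1555/624 (U(b) = 1555*(-1/624) = -1555/624)
1/(-2925876 + U(82)) = 1/(-2925876 - 1555/624) = 1/(-1825748179/624) = -624/1825748179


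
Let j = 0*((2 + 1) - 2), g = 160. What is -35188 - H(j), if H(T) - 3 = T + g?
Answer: -35351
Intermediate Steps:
j = 0 (j = 0*(3 - 2) = 0*1 = 0)
H(T) = 163 + T (H(T) = 3 + (T + 160) = 3 + (160 + T) = 163 + T)
-35188 - H(j) = -35188 - (163 + 0) = -35188 - 1*163 = -35188 - 163 = -35351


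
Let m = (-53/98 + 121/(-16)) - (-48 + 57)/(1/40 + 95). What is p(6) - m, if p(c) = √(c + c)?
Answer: 1163333/141904 + 2*√3 ≈ 11.662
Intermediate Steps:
p(c) = √2*√c (p(c) = √(2*c) = √2*√c)
m = -1163333/141904 (m = (-53*1/98 + 121*(-1/16)) - 9/(1/40 + 95) = (-53/98 - 121/16) - 9/3801/40 = -6353/784 - 9*40/3801 = -6353/784 - 1*120/1267 = -6353/784 - 120/1267 = -1163333/141904 ≈ -8.1980)
p(6) - m = √2*√6 - 1*(-1163333/141904) = 2*√3 + 1163333/141904 = 1163333/141904 + 2*√3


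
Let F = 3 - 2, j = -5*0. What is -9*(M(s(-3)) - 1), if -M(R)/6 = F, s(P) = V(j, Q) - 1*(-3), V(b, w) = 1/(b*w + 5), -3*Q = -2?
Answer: 63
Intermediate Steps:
Q = ⅔ (Q = -⅓*(-2) = ⅔ ≈ 0.66667)
j = 0
V(b, w) = 1/(5 + b*w)
s(P) = 16/5 (s(P) = 1/(5 + 0*(⅔)) - 1*(-3) = 1/(5 + 0) + 3 = 1/5 + 3 = ⅕ + 3 = 16/5)
F = 1
M(R) = -6 (M(R) = -6*1 = -6)
-9*(M(s(-3)) - 1) = -9*(-6 - 1) = -9*(-7) = 63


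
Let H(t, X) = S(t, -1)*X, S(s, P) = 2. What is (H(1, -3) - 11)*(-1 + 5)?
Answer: -68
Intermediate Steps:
H(t, X) = 2*X
(H(1, -3) - 11)*(-1 + 5) = (2*(-3) - 11)*(-1 + 5) = (-6 - 11)*4 = -17*4 = -68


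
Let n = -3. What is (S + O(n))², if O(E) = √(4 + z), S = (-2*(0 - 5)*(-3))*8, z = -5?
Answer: (240 - I)² ≈ 57599.0 - 480.0*I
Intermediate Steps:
S = -240 (S = (-2*(-5)*(-3))*8 = (10*(-3))*8 = -30*8 = -240)
O(E) = I (O(E) = √(4 - 5) = √(-1) = I)
(S + O(n))² = (-240 + I)²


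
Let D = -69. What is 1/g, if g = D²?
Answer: 1/4761 ≈ 0.00021004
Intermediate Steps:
g = 4761 (g = (-69)² = 4761)
1/g = 1/4761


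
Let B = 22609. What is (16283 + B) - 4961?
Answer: 33931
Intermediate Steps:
(16283 + B) - 4961 = (16283 + 22609) - 4961 = 38892 - 4961 = 33931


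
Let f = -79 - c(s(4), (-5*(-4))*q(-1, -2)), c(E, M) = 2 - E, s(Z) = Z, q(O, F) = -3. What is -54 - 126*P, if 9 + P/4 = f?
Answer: 43290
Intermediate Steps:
f = -77 (f = -79 - (2 - 1*4) = -79 - (2 - 4) = -79 - 1*(-2) = -79 + 2 = -77)
P = -344 (P = -36 + 4*(-77) = -36 - 308 = -344)
-54 - 126*P = -54 - 126*(-344) = -54 + 43344 = 43290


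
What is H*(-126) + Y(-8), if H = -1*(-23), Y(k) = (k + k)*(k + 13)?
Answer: -2978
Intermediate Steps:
Y(k) = 2*k*(13 + k) (Y(k) = (2*k)*(13 + k) = 2*k*(13 + k))
H = 23
H*(-126) + Y(-8) = 23*(-126) + 2*(-8)*(13 - 8) = -2898 + 2*(-8)*5 = -2898 - 80 = -2978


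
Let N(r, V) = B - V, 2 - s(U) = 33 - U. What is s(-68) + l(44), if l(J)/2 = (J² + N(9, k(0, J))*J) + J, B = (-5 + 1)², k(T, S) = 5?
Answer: 4829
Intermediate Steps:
s(U) = -31 + U (s(U) = 2 - (33 - U) = 2 + (-33 + U) = -31 + U)
B = 16 (B = (-4)² = 16)
N(r, V) = 16 - V
l(J) = 2*J² + 24*J (l(J) = 2*((J² + (16 - 1*5)*J) + J) = 2*((J² + (16 - 5)*J) + J) = 2*((J² + 11*J) + J) = 2*(J² + 12*J) = 2*J² + 24*J)
s(-68) + l(44) = (-31 - 68) + 2*44*(12 + 44) = -99 + 2*44*56 = -99 + 4928 = 4829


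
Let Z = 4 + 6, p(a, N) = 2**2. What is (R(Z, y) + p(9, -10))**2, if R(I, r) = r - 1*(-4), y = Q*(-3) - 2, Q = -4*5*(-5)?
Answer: 86436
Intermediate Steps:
Q = 100 (Q = -20*(-5) = 100)
p(a, N) = 4
y = -302 (y = 100*(-3) - 2 = -300 - 2 = -302)
Z = 10
R(I, r) = 4 + r (R(I, r) = r + 4 = 4 + r)
(R(Z, y) + p(9, -10))**2 = ((4 - 302) + 4)**2 = (-298 + 4)**2 = (-294)**2 = 86436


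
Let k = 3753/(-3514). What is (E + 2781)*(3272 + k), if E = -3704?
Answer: -10609012765/3514 ≈ -3.0191e+6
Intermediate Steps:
k = -3753/3514 (k = 3753*(-1/3514) = -3753/3514 ≈ -1.0680)
(E + 2781)*(3272 + k) = (-3704 + 2781)*(3272 - 3753/3514) = -923*11494055/3514 = -10609012765/3514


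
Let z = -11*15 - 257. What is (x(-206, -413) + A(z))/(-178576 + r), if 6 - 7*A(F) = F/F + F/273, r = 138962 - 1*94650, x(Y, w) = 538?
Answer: -1029905/256578504 ≈ -0.0040140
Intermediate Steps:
z = -422 (z = -165 - 257 = -422)
r = 44312 (r = 138962 - 94650 = 44312)
A(F) = 5/7 - F/1911 (A(F) = 6/7 - (F/F + F/273)/7 = 6/7 - (1 + F*(1/273))/7 = 6/7 - (1 + F/273)/7 = 6/7 + (-1/7 - F/1911) = 5/7 - F/1911)
(x(-206, -413) + A(z))/(-178576 + r) = (538 + (5/7 - 1/1911*(-422)))/(-178576 + 44312) = (538 + (5/7 + 422/1911))/(-134264) = (538 + 1787/1911)*(-1/134264) = (1029905/1911)*(-1/134264) = -1029905/256578504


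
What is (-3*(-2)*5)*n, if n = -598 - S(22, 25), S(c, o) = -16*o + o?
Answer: -6690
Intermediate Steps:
S(c, o) = -15*o
n = -223 (n = -598 - (-15)*25 = -598 - 1*(-375) = -598 + 375 = -223)
(-3*(-2)*5)*n = (-3*(-2)*5)*(-223) = (6*5)*(-223) = 30*(-223) = -6690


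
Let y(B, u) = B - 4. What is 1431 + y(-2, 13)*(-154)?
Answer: 2355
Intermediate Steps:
y(B, u) = -4 + B
1431 + y(-2, 13)*(-154) = 1431 + (-4 - 2)*(-154) = 1431 - 6*(-154) = 1431 + 924 = 2355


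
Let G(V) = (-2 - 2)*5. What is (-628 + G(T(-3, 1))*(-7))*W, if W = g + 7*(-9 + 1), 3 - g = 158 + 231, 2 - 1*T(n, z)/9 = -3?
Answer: 215696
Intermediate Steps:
T(n, z) = 45 (T(n, z) = 18 - 9*(-3) = 18 + 27 = 45)
g = -386 (g = 3 - (158 + 231) = 3 - 1*389 = 3 - 389 = -386)
G(V) = -20 (G(V) = -4*5 = -20)
W = -442 (W = -386 + 7*(-9 + 1) = -386 + 7*(-8) = -386 - 56 = -442)
(-628 + G(T(-3, 1))*(-7))*W = (-628 - 20*(-7))*(-442) = (-628 + 140)*(-442) = -488*(-442) = 215696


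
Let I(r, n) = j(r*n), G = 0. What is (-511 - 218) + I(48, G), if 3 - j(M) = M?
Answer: -726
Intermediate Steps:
j(M) = 3 - M
I(r, n) = 3 - n*r (I(r, n) = 3 - r*n = 3 - n*r)
(-511 - 218) + I(48, G) = (-511 - 218) + (3 - 1*0*48) = -729 + (3 + 0) = -729 + 3 = -726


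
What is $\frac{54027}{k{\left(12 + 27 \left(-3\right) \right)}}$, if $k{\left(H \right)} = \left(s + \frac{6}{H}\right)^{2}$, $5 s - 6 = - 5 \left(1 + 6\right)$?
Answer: $\frac{714507075}{458329} \approx 1558.9$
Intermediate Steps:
$s = - \frac{29}{5}$ ($s = \frac{6}{5} + \frac{\left(-5\right) \left(1 + 6\right)}{5} = \frac{6}{5} + \frac{\left(-5\right) 7}{5} = \frac{6}{5} + \frac{1}{5} \left(-35\right) = \frac{6}{5} - 7 = - \frac{29}{5} \approx -5.8$)
$k{\left(H \right)} = \left(- \frac{29}{5} + \frac{6}{H}\right)^{2}$
$\frac{54027}{k{\left(12 + 27 \left(-3\right) \right)}} = \frac{54027}{\frac{1}{25} \frac{1}{\left(12 + 27 \left(-3\right)\right)^{2}} \left(30 - 29 \left(12 + 27 \left(-3\right)\right)\right)^{2}} = \frac{54027}{\frac{1}{25} \frac{1}{\left(12 - 81\right)^{2}} \left(30 - 29 \left(12 - 81\right)\right)^{2}} = \frac{54027}{\frac{1}{25} \cdot \frac{1}{4761} \left(30 - -2001\right)^{2}} = \frac{54027}{\frac{1}{25} \cdot \frac{1}{4761} \left(30 + 2001\right)^{2}} = \frac{54027}{\frac{1}{25} \cdot \frac{1}{4761} \cdot 2031^{2}} = \frac{54027}{\frac{1}{25} \cdot \frac{1}{4761} \cdot 4124961} = \frac{54027}{\frac{458329}{13225}} = 54027 \cdot \frac{13225}{458329} = \frac{714507075}{458329}$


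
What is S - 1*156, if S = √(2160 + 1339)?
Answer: -156 + √3499 ≈ -96.848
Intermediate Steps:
S = √3499 ≈ 59.152
S - 1*156 = √3499 - 1*156 = √3499 - 156 = -156 + √3499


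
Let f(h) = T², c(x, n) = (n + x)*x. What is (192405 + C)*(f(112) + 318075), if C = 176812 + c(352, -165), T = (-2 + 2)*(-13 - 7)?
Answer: 138375666075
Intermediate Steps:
c(x, n) = x*(n + x)
T = 0 (T = 0*(-20) = 0)
f(h) = 0 (f(h) = 0² = 0)
C = 242636 (C = 176812 + 352*(-165 + 352) = 176812 + 352*187 = 176812 + 65824 = 242636)
(192405 + C)*(f(112) + 318075) = (192405 + 242636)*(0 + 318075) = 435041*318075 = 138375666075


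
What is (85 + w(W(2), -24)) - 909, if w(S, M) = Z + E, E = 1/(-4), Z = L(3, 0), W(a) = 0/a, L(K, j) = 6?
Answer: -3273/4 ≈ -818.25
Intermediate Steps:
W(a) = 0
Z = 6
E = -¼ ≈ -0.25000
w(S, M) = 23/4 (w(S, M) = 6 - ¼ = 23/4)
(85 + w(W(2), -24)) - 909 = (85 + 23/4) - 909 = 363/4 - 909 = -3273/4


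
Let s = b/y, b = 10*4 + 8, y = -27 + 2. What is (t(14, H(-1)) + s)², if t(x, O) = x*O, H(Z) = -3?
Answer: 1205604/625 ≈ 1929.0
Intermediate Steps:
y = -25
b = 48 (b = 40 + 8 = 48)
s = -48/25 (s = 48/(-25) = 48*(-1/25) = -48/25 ≈ -1.9200)
t(x, O) = O*x
(t(14, H(-1)) + s)² = (-3*14 - 48/25)² = (-42 - 48/25)² = (-1098/25)² = 1205604/625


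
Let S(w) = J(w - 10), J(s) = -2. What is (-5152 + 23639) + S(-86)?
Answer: 18485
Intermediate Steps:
S(w) = -2
(-5152 + 23639) + S(-86) = (-5152 + 23639) - 2 = 18487 - 2 = 18485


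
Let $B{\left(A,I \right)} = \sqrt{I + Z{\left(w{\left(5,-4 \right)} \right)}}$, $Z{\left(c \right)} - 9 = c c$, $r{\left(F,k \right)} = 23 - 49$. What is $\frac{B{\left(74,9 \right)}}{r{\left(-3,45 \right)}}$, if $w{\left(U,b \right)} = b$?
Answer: $- \frac{\sqrt{34}}{26} \approx -0.22427$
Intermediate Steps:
$r{\left(F,k \right)} = -26$ ($r{\left(F,k \right)} = 23 - 49 = -26$)
$Z{\left(c \right)} = 9 + c^{2}$ ($Z{\left(c \right)} = 9 + c c = 9 + c^{2}$)
$B{\left(A,I \right)} = \sqrt{25 + I}$ ($B{\left(A,I \right)} = \sqrt{I + \left(9 + \left(-4\right)^{2}\right)} = \sqrt{I + \left(9 + 16\right)} = \sqrt{I + 25} = \sqrt{25 + I}$)
$\frac{B{\left(74,9 \right)}}{r{\left(-3,45 \right)}} = \frac{\sqrt{25 + 9}}{-26} = \sqrt{34} \left(- \frac{1}{26}\right) = - \frac{\sqrt{34}}{26}$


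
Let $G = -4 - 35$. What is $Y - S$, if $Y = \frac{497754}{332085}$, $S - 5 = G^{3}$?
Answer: $\frac{6565929148}{110695} \approx 59316.0$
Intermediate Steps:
$G = -39$
$S = -59314$ ($S = 5 + \left(-39\right)^{3} = 5 - 59319 = -59314$)
$Y = \frac{165918}{110695}$ ($Y = 497754 \cdot \frac{1}{332085} = \frac{165918}{110695} \approx 1.4989$)
$Y - S = \frac{165918}{110695} - -59314 = \frac{165918}{110695} + 59314 = \frac{6565929148}{110695}$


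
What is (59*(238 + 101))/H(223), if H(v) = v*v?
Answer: 20001/49729 ≈ 0.40220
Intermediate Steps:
H(v) = v²
(59*(238 + 101))/H(223) = (59*(238 + 101))/(223²) = (59*339)/49729 = 20001*(1/49729) = 20001/49729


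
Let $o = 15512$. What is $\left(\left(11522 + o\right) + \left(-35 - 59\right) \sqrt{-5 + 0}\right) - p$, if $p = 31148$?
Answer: $-4114 - 94 i \sqrt{5} \approx -4114.0 - 210.19 i$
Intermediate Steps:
$\left(\left(11522 + o\right) + \left(-35 - 59\right) \sqrt{-5 + 0}\right) - p = \left(\left(11522 + 15512\right) + \left(-35 - 59\right) \sqrt{-5 + 0}\right) - 31148 = \left(27034 - 94 \sqrt{-5}\right) - 31148 = \left(27034 - 94 i \sqrt{5}\right) - 31148 = -4114 - 94 i \sqrt{5}$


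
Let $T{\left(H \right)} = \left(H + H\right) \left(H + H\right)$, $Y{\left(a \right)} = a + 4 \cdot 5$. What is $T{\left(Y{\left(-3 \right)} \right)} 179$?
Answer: $206924$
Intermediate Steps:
$Y{\left(a \right)} = 20 + a$ ($Y{\left(a \right)} = a + 20 = 20 + a$)
$T{\left(H \right)} = 4 H^{2}$ ($T{\left(H \right)} = 2 H 2 H = 4 H^{2}$)
$T{\left(Y{\left(-3 \right)} \right)} 179 = 4 \left(20 - 3\right)^{2} \cdot 179 = 4 \cdot 17^{2} \cdot 179 = 4 \cdot 289 \cdot 179 = 1156 \cdot 179 = 206924$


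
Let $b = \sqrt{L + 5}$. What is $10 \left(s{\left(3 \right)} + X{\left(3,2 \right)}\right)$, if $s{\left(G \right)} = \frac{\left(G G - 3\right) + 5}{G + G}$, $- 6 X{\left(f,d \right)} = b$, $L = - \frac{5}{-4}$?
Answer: $\frac{85}{6} \approx 14.167$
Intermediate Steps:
$L = \frac{5}{4}$ ($L = \left(-5\right) \left(- \frac{1}{4}\right) = \frac{5}{4} \approx 1.25$)
$b = \frac{5}{2}$ ($b = \sqrt{\frac{5}{4} + 5} = \sqrt{\frac{25}{4}} = \frac{5}{2} \approx 2.5$)
$X{\left(f,d \right)} = - \frac{5}{12}$ ($X{\left(f,d \right)} = \left(- \frac{1}{6}\right) \frac{5}{2} = - \frac{5}{12}$)
$s{\left(G \right)} = \frac{2 + G^{2}}{2 G}$ ($s{\left(G \right)} = \frac{\left(G^{2} - 3\right) + 5}{2 G} = \left(\left(-3 + G^{2}\right) + 5\right) \frac{1}{2 G} = \left(2 + G^{2}\right) \frac{1}{2 G} = \frac{2 + G^{2}}{2 G}$)
$10 \left(s{\left(3 \right)} + X{\left(3,2 \right)}\right) = 10 \left(\left(\frac{1}{3} + \frac{1}{2} \cdot 3\right) - \frac{5}{12}\right) = 10 \left(\left(\frac{1}{3} + \frac{3}{2}\right) - \frac{5}{12}\right) = 10 \left(\frac{11}{6} - \frac{5}{12}\right) = 10 \cdot \frac{17}{12} = \frac{85}{6}$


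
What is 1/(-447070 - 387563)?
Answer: -1/834633 ≈ -1.1981e-6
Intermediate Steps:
1/(-447070 - 387563) = 1/(-834633) = -1/834633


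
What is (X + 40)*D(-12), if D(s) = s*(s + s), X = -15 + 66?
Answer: 26208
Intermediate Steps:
X = 51
D(s) = 2*s² (D(s) = s*(2*s) = 2*s²)
(X + 40)*D(-12) = (51 + 40)*(2*(-12)²) = 91*(2*144) = 91*288 = 26208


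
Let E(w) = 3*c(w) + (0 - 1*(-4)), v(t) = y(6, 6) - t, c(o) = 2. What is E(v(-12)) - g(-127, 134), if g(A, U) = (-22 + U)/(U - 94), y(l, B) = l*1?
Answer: 36/5 ≈ 7.2000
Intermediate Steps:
y(l, B) = l
g(A, U) = (-22 + U)/(-94 + U)
v(t) = 6 - t
E(w) = 10 (E(w) = 3*2 + (0 - 1*(-4)) = 6 + (0 + 4) = 6 + 4 = 10)
E(v(-12)) - g(-127, 134) = 10 - (-22 + 134)/(-94 + 134) = 10 - 112/40 = 10 - 1*14/5 = 10 - 14/5 = 36/5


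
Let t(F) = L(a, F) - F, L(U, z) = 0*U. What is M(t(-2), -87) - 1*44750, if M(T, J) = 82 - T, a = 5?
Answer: -44670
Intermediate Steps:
L(U, z) = 0
t(F) = -F (t(F) = 0 - F = -F)
M(t(-2), -87) - 1*44750 = (82 - (-1)*(-2)) - 1*44750 = (82 - 1*2) - 44750 = (82 - 2) - 44750 = 80 - 44750 = -44670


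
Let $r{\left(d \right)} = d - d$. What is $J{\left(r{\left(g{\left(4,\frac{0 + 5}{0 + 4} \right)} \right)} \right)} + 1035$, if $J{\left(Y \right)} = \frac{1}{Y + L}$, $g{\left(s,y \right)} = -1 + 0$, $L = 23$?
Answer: $\frac{23806}{23} \approx 1035.0$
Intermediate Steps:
$g{\left(s,y \right)} = -1$
$r{\left(d \right)} = 0$
$J{\left(Y \right)} = \frac{1}{23 + Y}$ ($J{\left(Y \right)} = \frac{1}{Y + 23} = \frac{1}{23 + Y}$)
$J{\left(r{\left(g{\left(4,\frac{0 + 5}{0 + 4} \right)} \right)} \right)} + 1035 = \frac{1}{23 + 0} + 1035 = \frac{1}{23} + 1035 = \frac{23806}{23}$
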